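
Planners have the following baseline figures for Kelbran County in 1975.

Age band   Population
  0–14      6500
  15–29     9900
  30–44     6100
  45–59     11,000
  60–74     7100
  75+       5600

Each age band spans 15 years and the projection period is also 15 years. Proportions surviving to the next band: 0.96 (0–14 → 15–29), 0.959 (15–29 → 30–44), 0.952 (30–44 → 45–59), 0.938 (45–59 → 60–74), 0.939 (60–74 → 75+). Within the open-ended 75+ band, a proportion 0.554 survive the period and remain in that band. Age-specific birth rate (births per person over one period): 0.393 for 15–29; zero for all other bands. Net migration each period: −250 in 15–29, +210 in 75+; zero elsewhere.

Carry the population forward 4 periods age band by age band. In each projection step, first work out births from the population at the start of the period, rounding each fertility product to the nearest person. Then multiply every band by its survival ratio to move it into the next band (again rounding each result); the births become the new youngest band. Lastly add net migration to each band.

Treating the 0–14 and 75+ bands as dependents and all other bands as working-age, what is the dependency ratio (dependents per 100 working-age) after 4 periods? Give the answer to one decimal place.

147.3

Numbering the bands 1..6 from youngest to oldest:
Period 1:
Births: 9900 * 0.393 = 3891
Band 2: 6500 * 0.96 = 6240
Band 3: 9900 * 0.959 = 9494
Band 4: 6100 * 0.952 = 5807
Band 5: 11000 * 0.938 = 10318
Band 6: 7100 * 0.939 + 5600 * 0.554 = 6667 + 3102 = 9769
Net migration: Band 2 − 250 → 5990; Band 6 + 210 → 9979
End of period: [3891, 5990, 9494, 5807, 10318, 9979]
Period 2:
Births: 5990 * 0.393 = 2354
Band 2: 3891 * 0.96 = 3735
Band 3: 5990 * 0.959 = 5744
Band 4: 9494 * 0.952 = 9038
Band 5: 5807 * 0.938 = 5447
Band 6: 10318 * 0.939 + 9979 * 0.554 = 9689 + 5528 = 15217
Net migration: Band 2 − 250 → 3485; Band 6 + 210 → 15427
End of period: [2354, 3485, 5744, 9038, 5447, 15427]
Period 3:
Births: 3485 * 0.393 = 1370
Band 2: 2354 * 0.96 = 2260
Band 3: 3485 * 0.959 = 3342
Band 4: 5744 * 0.952 = 5468
Band 5: 9038 * 0.938 = 8478
Band 6: 5447 * 0.939 + 15427 * 0.554 = 5115 + 8547 = 13662
Net migration: Band 2 − 250 → 2010; Band 6 + 210 → 13872
End of period: [1370, 2010, 3342, 5468, 8478, 13872]
Period 4:
Births: 2010 * 0.393 = 790
Band 2: 1370 * 0.96 = 1315
Band 3: 2010 * 0.959 = 1928
Band 4: 3342 * 0.952 = 3182
Band 5: 5468 * 0.938 = 5129
Band 6: 8478 * 0.939 + 13872 * 0.554 = 7961 + 7685 = 15646
Net migration: Band 2 − 250 → 1065; Band 6 + 210 → 15856
End of period: [790, 1065, 1928, 3182, 5129, 15856]
Dependents (band 0–14 + band 75+) = 790 + 15856 = 16646; working-age = 11304; ratio = 16646/11304 × 100 = 147.3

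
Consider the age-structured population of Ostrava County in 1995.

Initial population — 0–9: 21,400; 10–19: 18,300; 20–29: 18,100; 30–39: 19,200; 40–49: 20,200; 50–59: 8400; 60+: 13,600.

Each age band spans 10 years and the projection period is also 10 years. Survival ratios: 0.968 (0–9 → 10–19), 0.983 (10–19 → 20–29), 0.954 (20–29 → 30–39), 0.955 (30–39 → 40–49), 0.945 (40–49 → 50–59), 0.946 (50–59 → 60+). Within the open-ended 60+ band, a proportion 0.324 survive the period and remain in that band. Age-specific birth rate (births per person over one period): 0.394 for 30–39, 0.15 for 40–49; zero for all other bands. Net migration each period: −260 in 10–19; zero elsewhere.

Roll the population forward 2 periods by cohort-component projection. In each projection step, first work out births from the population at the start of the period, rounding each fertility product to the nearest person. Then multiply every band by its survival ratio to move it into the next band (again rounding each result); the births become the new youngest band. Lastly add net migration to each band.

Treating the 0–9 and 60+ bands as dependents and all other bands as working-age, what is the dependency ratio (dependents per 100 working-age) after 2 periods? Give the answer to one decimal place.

39.0

[period 1]
Births: 19200 × 0.394 = 7565  |  20200 × 0.15 = 3030 — total 10595
10–19: 21400 × 0.968 = 20715
20–29: 18300 × 0.983 = 17989
30–39: 18100 × 0.954 = 17267
40–49: 19200 × 0.955 = 18336
50–59: 20200 × 0.945 = 19089
60+: 8400 × 0.946 + 13600 × 0.324 = 7946 + 4406 = 12352
Net migration: 10–19 − 260 → 20455
→ [10595, 20455, 17989, 17267, 18336, 19089, 12352]
[period 2]
Births: 17267 × 0.394 = 6803  |  18336 × 0.15 = 2750 — total 9553
10–19: 10595 × 0.968 = 10256
20–29: 20455 × 0.983 = 20107
30–39: 17989 × 0.954 = 17162
40–49: 17267 × 0.955 = 16490
50–59: 18336 × 0.945 = 17328
60+: 19089 × 0.946 + 12352 × 0.324 = 18058 + 4002 = 22060
Net migration: 10–19 − 260 → 9996
→ [9553, 9996, 20107, 17162, 16490, 17328, 22060]
Dependents (band 0–9 + band 60+) = 9553 + 22060 = 31613; working-age = 81083; ratio = 31613/81083 × 100 = 39.0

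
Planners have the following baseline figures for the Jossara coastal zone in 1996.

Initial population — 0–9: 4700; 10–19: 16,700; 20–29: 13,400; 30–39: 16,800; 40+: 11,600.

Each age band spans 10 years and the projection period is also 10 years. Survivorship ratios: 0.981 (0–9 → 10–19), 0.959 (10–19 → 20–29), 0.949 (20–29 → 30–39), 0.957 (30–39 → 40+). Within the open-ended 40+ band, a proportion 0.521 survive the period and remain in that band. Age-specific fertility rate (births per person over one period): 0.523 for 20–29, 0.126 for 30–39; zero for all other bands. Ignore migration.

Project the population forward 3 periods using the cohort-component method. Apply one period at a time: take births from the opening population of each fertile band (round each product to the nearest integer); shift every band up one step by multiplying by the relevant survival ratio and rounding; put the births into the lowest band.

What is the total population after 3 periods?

53687

[period 1]
Births: 13400 × 0.523 = 7008  |  16800 × 0.126 = 2117 — total 9125
10–19: 4700 × 0.981 = 4611
20–29: 16700 × 0.959 = 16015
30–39: 13400 × 0.949 = 12717
40+: 16800 × 0.957 + 11600 × 0.521 = 16078 + 6044 = 22122
End of period: [9125, 4611, 16015, 12717, 22122]
[period 2]
Births: 16015 × 0.523 = 8376  |  12717 × 0.126 = 1602 — total 9978
10–19: 9125 × 0.981 = 8952
20–29: 4611 × 0.959 = 4422
30–39: 16015 × 0.949 = 15198
40+: 12717 × 0.957 + 22122 × 0.521 = 12170 + 11526 = 23696
End of period: [9978, 8952, 4422, 15198, 23696]
[period 3]
Births: 4422 × 0.523 = 2313  |  15198 × 0.126 = 1915 — total 4228
10–19: 9978 × 0.981 = 9788
20–29: 8952 × 0.959 = 8585
30–39: 4422 × 0.949 = 4196
40+: 15198 × 0.957 + 23696 × 0.521 = 14544 + 12346 = 26890
End of period: [4228, 9788, 8585, 4196, 26890]
Total after period 3: 4228 + 9788 + 8585 + 4196 + 26890 = 53687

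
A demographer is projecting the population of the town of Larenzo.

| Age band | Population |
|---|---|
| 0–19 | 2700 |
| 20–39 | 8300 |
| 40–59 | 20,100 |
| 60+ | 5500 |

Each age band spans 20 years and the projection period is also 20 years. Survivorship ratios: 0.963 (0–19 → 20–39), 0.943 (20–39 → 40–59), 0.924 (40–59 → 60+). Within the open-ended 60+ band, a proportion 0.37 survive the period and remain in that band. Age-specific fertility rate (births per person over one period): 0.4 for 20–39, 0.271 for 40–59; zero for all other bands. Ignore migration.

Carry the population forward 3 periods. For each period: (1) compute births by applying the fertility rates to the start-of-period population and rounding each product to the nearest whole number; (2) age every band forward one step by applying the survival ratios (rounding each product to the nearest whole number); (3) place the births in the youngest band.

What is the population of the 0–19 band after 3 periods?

4041

Call the bands 1 to 4, youngest first.
After projecting period 1:
Births: 8300 × 0.4 = 3320  |  20100 × 0.271 = 5447 — total 8767
Band 2: 2700 × 0.963 = 2600
Band 3: 8300 × 0.943 = 7827
Band 4: 20100 × 0.924 + 5500 × 0.37 = 18572 + 2035 = 20607
Giving 8767 / 2600 / 7827 / 20607.
After projecting period 2:
Births: 2600 × 0.4 = 1040  |  7827 × 0.271 = 2121 — total 3161
Band 2: 8767 × 0.963 = 8443
Band 3: 2600 × 0.943 = 2452
Band 4: 7827 × 0.924 + 20607 × 0.37 = 7232 + 7625 = 14857
Giving 3161 / 8443 / 2452 / 14857.
After projecting period 3:
Births: 8443 × 0.4 = 3377  |  2452 × 0.271 = 664 — total 4041
Band 2: 3161 × 0.963 = 3044
Band 3: 8443 × 0.943 = 7962
Band 4: 2452 × 0.924 + 14857 × 0.37 = 2266 + 5497 = 7763
Giving 4041 / 3044 / 7962 / 7763.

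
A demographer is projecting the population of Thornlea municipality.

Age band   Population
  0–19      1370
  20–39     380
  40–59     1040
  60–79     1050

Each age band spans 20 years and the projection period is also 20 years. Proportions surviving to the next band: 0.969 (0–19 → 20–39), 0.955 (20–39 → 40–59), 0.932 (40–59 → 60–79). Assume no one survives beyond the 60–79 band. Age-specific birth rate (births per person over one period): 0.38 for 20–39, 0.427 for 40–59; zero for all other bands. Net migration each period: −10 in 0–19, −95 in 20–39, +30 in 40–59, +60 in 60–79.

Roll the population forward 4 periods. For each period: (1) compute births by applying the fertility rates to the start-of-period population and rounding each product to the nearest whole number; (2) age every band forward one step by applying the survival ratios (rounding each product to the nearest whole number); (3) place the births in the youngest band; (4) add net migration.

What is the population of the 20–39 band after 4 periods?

(Bands numbered youngest = 1 to oldest = 4.)
— Period 1 —
Births: 380 × 0.38 = 144, 1040 × 0.427 = 444 — total 588
Band 2: 1370 × 0.969 = 1328
Band 3: 380 × 0.955 = 363
Band 4: 1040 × 0.932 = 969
Net migration: Band 1 − 10 → 578; Band 2 − 95 → 1233; Band 3 + 30 → 393; Band 4 + 60 → 1029
→ [578, 1233, 393, 1029]
— Period 2 —
Births: 1233 × 0.38 = 469, 393 × 0.427 = 168 — total 637
Band 2: 578 × 0.969 = 560
Band 3: 1233 × 0.955 = 1178
Band 4: 393 × 0.932 = 366
Net migration: Band 1 − 10 → 627; Band 2 − 95 → 465; Band 3 + 30 → 1208; Band 4 + 60 → 426
→ [627, 465, 1208, 426]
— Period 3 —
Births: 465 × 0.38 = 177, 1208 × 0.427 = 516 — total 693
Band 2: 627 × 0.969 = 608
Band 3: 465 × 0.955 = 444
Band 4: 1208 × 0.932 = 1126
Net migration: Band 1 − 10 → 683; Band 2 − 95 → 513; Band 3 + 30 → 474; Band 4 + 60 → 1186
→ [683, 513, 474, 1186]
— Period 4 —
Births: 513 × 0.38 = 195, 474 × 0.427 = 202 — total 397
Band 2: 683 × 0.969 = 662
Band 3: 513 × 0.955 = 490
Band 4: 474 × 0.932 = 442
Net migration: Band 1 − 10 → 387; Band 2 − 95 → 567; Band 3 + 30 → 520; Band 4 + 60 → 502
→ [387, 567, 520, 502]

567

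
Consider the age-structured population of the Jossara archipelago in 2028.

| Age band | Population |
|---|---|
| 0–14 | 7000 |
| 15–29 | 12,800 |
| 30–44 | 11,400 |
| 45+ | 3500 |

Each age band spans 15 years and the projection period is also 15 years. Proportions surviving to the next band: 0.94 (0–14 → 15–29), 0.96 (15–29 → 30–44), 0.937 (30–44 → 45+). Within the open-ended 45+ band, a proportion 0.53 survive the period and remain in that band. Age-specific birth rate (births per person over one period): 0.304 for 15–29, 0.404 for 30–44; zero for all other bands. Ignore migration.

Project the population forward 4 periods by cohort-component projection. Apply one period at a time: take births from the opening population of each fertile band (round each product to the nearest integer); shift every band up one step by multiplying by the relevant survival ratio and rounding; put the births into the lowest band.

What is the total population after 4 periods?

Let band 1 be 0–14 through band 4 = 45+.
After projecting period 1:
Births: 12800 × 0.304 = 3891, 11400 × 0.404 = 4606 — total 8497
Band 2: 7000 × 0.94 = 6580
Band 3: 12800 × 0.96 = 12288
Band 4: 11400 × 0.937 + 3500 × 0.53 = 10682 + 1855 = 12537
Population now: 0–14=8497, 15–29=6580, 30–44=12288, 45+=12537
After projecting period 2:
Births: 6580 × 0.304 = 2000, 12288 × 0.404 = 4964 — total 6964
Band 2: 8497 × 0.94 = 7987
Band 3: 6580 × 0.96 = 6317
Band 4: 12288 × 0.937 + 12537 × 0.53 = 11514 + 6645 = 18159
Population now: 0–14=6964, 15–29=7987, 30–44=6317, 45+=18159
After projecting period 3:
Births: 7987 × 0.304 = 2428, 6317 × 0.404 = 2552 — total 4980
Band 2: 6964 × 0.94 = 6546
Band 3: 7987 × 0.96 = 7668
Band 4: 6317 × 0.937 + 18159 × 0.53 = 5919 + 9624 = 15543
Population now: 0–14=4980, 15–29=6546, 30–44=7668, 45+=15543
After projecting period 4:
Births: 6546 × 0.304 = 1990, 7668 × 0.404 = 3098 — total 5088
Band 2: 4980 × 0.94 = 4681
Band 3: 6546 × 0.96 = 6284
Band 4: 7668 × 0.937 + 15543 × 0.53 = 7185 + 8238 = 15423
Population now: 0–14=5088, 15–29=4681, 30–44=6284, 45+=15423
Total after period 4: 5088 + 4681 + 6284 + 15423 = 31476

31476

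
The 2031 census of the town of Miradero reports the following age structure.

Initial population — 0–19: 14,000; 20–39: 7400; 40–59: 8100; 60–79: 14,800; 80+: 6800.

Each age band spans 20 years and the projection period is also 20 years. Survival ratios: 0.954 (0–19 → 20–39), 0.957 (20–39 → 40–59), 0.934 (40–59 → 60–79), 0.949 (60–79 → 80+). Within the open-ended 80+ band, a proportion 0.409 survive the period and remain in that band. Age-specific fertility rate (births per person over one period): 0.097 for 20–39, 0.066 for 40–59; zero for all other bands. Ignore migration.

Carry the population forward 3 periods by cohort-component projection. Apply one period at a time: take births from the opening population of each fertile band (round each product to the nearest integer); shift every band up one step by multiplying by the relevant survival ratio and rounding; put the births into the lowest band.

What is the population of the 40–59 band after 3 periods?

Call the bands 1 to 5, youngest first.
Period 1.
Births: 7400 × 0.097 = 718  |  8100 × 0.066 = 535 — total 1253
Band 2: 14000 × 0.954 = 13356
Band 3: 7400 × 0.957 = 7082
Band 4: 8100 × 0.934 = 7565
Band 5: 14800 × 0.949 + 6800 × 0.409 = 14045 + 2781 = 16826
Giving 1253 / 13356 / 7082 / 7565 / 16826.
Period 2.
Births: 13356 × 0.097 = 1296  |  7082 × 0.066 = 467 — total 1763
Band 2: 1253 × 0.954 = 1195
Band 3: 13356 × 0.957 = 12782
Band 4: 7082 × 0.934 = 6615
Band 5: 7565 × 0.949 + 16826 × 0.409 = 7179 + 6882 = 14061
Giving 1763 / 1195 / 12782 / 6615 / 14061.
Period 3.
Births: 1195 × 0.097 = 116  |  12782 × 0.066 = 844 — total 960
Band 2: 1763 × 0.954 = 1682
Band 3: 1195 × 0.957 = 1144
Band 4: 12782 × 0.934 = 11938
Band 5: 6615 × 0.949 + 14061 × 0.409 = 6278 + 5751 = 12029
Giving 960 / 1682 / 1144 / 11938 / 12029.

1144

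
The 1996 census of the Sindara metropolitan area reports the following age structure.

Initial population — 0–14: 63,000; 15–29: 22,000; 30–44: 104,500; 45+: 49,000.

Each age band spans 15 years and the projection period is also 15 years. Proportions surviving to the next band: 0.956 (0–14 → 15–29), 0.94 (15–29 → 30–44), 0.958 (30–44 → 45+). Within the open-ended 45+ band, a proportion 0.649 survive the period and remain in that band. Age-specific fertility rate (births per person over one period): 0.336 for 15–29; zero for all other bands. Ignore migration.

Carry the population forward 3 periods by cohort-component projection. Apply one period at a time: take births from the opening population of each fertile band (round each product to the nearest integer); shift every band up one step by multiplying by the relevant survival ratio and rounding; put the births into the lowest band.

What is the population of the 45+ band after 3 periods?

Period 1:
Births: 22000 × 0.336 = 7392
15–29: 63000 × 0.956 = 60228
30–44: 22000 × 0.94 = 20680
45+: 104500 × 0.958 + 49000 × 0.649 = 100111 + 31801 = 131912
Population now: 0–14=7392, 15–29=60228, 30–44=20680, 45+=131912
Period 2:
Births: 60228 × 0.336 = 20237
15–29: 7392 × 0.956 = 7067
30–44: 60228 × 0.94 = 56614
45+: 20680 × 0.958 + 131912 × 0.649 = 19811 + 85611 = 105422
Population now: 0–14=20237, 15–29=7067, 30–44=56614, 45+=105422
Period 3:
Births: 7067 × 0.336 = 2375
15–29: 20237 × 0.956 = 19347
30–44: 7067 × 0.94 = 6643
45+: 56614 × 0.958 + 105422 × 0.649 = 54236 + 68419 = 122655
Population now: 0–14=2375, 15–29=19347, 30–44=6643, 45+=122655

122655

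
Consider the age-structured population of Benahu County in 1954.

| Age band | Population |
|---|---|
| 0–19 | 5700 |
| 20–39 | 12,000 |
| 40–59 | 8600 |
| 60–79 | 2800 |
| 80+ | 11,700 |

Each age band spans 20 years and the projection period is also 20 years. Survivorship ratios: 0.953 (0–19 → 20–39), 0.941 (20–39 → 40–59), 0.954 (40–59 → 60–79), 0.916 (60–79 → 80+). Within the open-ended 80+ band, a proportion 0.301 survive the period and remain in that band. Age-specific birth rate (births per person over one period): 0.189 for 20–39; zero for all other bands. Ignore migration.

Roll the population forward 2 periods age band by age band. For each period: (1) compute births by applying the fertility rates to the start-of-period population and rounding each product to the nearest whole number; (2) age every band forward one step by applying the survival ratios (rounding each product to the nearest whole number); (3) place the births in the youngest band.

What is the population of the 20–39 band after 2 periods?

2161

Period 1:
Births: 12000 * 0.189 = 2268
20–39: 5700 * 0.953 = 5432
40–59: 12000 * 0.941 = 11292
60–79: 8600 * 0.954 = 8204
80+: 2800 * 0.916 + 11700 * 0.301 = 2565 + 3522 = 6087
Population now: 0–19=2268, 20–39=5432, 40–59=11292, 60–79=8204, 80+=6087
Period 2:
Births: 5432 * 0.189 = 1027
20–39: 2268 * 0.953 = 2161
40–59: 5432 * 0.941 = 5112
60–79: 11292 * 0.954 = 10773
80+: 8204 * 0.916 + 6087 * 0.301 = 7515 + 1832 = 9347
Population now: 0–19=1027, 20–39=2161, 40–59=5112, 60–79=10773, 80+=9347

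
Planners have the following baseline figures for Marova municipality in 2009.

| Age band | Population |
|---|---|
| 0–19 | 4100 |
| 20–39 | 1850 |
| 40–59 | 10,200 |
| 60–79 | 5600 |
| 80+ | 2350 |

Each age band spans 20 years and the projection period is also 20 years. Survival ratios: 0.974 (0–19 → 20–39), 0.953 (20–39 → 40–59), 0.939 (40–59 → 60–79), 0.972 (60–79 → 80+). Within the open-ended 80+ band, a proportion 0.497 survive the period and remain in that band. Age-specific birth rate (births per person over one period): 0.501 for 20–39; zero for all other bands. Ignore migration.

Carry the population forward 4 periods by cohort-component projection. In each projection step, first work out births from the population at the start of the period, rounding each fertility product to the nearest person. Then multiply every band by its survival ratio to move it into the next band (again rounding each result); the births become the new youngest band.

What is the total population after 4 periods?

After projecting period 1:
Births: 1850 × 0.501 = 927
20–39: 4100 × 0.974 = 3993
40–59: 1850 × 0.953 = 1763
60–79: 10200 × 0.939 = 9578
80+: 5600 × 0.972 + 2350 × 0.497 = 5443 + 1168 = 6611
End of period: [927, 3993, 1763, 9578, 6611]
After projecting period 2:
Births: 3993 × 0.501 = 2000
20–39: 927 × 0.974 = 903
40–59: 3993 × 0.953 = 3805
60–79: 1763 × 0.939 = 1655
80+: 9578 × 0.972 + 6611 × 0.497 = 9310 + 3286 = 12596
End of period: [2000, 903, 3805, 1655, 12596]
After projecting period 3:
Births: 903 × 0.501 = 452
20–39: 2000 × 0.974 = 1948
40–59: 903 × 0.953 = 861
60–79: 3805 × 0.939 = 3573
80+: 1655 × 0.972 + 12596 × 0.497 = 1609 + 6260 = 7869
End of period: [452, 1948, 861, 3573, 7869]
After projecting period 4:
Births: 1948 × 0.501 = 976
20–39: 452 × 0.974 = 440
40–59: 1948 × 0.953 = 1856
60–79: 861 × 0.939 = 808
80+: 3573 × 0.972 + 7869 × 0.497 = 3473 + 3911 = 7384
End of period: [976, 440, 1856, 808, 7384]
Total after period 4: 976 + 440 + 1856 + 808 + 7384 = 11464

11464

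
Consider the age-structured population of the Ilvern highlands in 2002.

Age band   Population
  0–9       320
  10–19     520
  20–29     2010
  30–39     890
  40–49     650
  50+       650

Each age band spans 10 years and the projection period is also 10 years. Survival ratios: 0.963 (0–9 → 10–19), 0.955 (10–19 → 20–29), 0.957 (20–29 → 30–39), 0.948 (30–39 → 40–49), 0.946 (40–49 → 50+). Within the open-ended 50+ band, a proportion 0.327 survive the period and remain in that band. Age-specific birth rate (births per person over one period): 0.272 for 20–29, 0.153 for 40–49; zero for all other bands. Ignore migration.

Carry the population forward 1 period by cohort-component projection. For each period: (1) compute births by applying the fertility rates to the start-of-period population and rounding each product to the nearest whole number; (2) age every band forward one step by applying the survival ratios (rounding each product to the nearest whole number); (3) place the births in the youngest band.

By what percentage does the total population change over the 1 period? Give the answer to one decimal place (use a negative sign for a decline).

Period 1:
Births: 2010 × 0.272 = 547, 650 × 0.153 = 99 → 646
10–19: 320 × 0.963 = 308
20–29: 520 × 0.955 = 497
30–39: 2010 × 0.957 = 1924
40–49: 890 × 0.948 = 844
50+: 650 × 0.946 + 650 × 0.327 = 615 + 213 = 828
End of period: [646, 308, 497, 1924, 844, 828]
Total: 5040 → 5047; change = 7; percentage change = 0.1%

0.1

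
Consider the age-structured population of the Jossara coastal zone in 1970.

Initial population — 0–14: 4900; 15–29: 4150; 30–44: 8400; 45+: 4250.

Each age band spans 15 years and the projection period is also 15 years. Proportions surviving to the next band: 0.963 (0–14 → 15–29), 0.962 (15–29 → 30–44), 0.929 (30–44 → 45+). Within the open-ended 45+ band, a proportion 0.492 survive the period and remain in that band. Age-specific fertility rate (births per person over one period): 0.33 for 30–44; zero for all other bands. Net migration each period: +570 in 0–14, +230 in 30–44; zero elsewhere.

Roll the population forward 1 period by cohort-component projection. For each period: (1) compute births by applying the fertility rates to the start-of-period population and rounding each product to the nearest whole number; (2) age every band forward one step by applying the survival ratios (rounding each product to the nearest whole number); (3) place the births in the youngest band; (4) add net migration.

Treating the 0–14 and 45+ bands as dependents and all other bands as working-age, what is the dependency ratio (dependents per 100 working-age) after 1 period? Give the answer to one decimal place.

148.0

Numbering the groups 1..4 from youngest to oldest:
[period 1]
Births: 8400 × 0.33 = 2772
Group 2: 4900 × 0.963 = 4719
Group 3: 4150 × 0.962 = 3992
Group 4: 8400 × 0.929 + 4250 × 0.492 = 7804 + 2091 = 9895
Net migration: Group 1 + 570 → 3342; Group 3 + 230 → 4222
Giving 3342 / 4719 / 4222 / 9895.
Dependents (band 0–14 + band 45+) = 3342 + 9895 = 13237; working-age = 8941; ratio = 13237/8941 × 100 = 148.0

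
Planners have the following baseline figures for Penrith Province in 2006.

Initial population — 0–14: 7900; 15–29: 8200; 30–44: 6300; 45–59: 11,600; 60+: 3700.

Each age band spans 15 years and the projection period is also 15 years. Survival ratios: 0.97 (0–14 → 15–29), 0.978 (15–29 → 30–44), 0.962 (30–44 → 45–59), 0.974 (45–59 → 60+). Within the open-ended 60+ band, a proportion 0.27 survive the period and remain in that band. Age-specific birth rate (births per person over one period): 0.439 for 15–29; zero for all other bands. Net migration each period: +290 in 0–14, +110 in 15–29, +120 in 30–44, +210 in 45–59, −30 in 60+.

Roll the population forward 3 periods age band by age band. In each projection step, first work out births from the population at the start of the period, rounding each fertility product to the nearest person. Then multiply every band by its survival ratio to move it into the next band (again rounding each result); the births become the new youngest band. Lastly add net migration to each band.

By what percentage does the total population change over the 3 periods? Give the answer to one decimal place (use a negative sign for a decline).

After projecting period 1:
Births: 8200 * 0.439 = 3600
15–29: 7900 * 0.97 = 7663
30–44: 8200 * 0.978 = 8020
45–59: 6300 * 0.962 = 6061
60+: 11600 * 0.974 + 3700 * 0.27 = 11298 + 999 = 12297
Net migration: 0–14 + 290 → 3890; 15–29 + 110 → 7773; 30–44 + 120 → 8140; 45–59 + 210 → 6271; 60+ − 30 → 12267
→ [3890, 7773, 8140, 6271, 12267]
After projecting period 2:
Births: 7773 * 0.439 = 3412
15–29: 3890 * 0.97 = 3773
30–44: 7773 * 0.978 = 7602
45–59: 8140 * 0.962 = 7831
60+: 6271 * 0.974 + 12267 * 0.27 = 6108 + 3312 = 9420
Net migration: 0–14 + 290 → 3702; 15–29 + 110 → 3883; 30–44 + 120 → 7722; 45–59 + 210 → 8041; 60+ − 30 → 9390
→ [3702, 3883, 7722, 8041, 9390]
After projecting period 3:
Births: 3883 * 0.439 = 1705
15–29: 3702 * 0.97 = 3591
30–44: 3883 * 0.978 = 3798
45–59: 7722 * 0.962 = 7429
60+: 8041 * 0.974 + 9390 * 0.27 = 7832 + 2535 = 10367
Net migration: 0–14 + 290 → 1995; 15–29 + 110 → 3701; 30–44 + 120 → 3918; 45–59 + 210 → 7639; 60+ − 30 → 10337
→ [1995, 3701, 3918, 7639, 10337]
Total: 37700 → 27590; change = -10110; percentage change = -26.8%

-26.8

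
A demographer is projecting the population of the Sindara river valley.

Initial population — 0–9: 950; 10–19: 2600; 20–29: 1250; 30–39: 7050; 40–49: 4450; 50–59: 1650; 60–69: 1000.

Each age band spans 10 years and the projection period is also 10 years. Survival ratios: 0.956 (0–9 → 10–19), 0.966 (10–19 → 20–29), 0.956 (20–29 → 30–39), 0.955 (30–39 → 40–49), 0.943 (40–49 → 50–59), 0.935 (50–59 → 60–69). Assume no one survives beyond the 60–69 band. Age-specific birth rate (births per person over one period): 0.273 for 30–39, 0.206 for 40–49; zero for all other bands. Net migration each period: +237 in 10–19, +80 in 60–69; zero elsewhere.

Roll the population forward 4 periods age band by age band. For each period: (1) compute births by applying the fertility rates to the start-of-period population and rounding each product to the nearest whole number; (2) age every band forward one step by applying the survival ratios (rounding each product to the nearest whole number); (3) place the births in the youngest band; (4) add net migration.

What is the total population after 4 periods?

Numbering the bands 1..7 from youngest to oldest:
After projecting period 1:
Births: 7050 × 0.273 = 1925, 4450 × 0.206 = 917 → 2842
Band 2: 950 × 0.956 = 908
Band 3: 2600 × 0.966 = 2512
Band 4: 1250 × 0.956 = 1195
Band 5: 7050 × 0.955 = 6733
Band 6: 4450 × 0.943 = 4196
Band 7: 1650 × 0.935 = 1543
Net migration: Band 2 + 237 → 1145; Band 7 + 80 → 1623
→ [2842, 1145, 2512, 1195, 6733, 4196, 1623]
After projecting period 2:
Births: 1195 × 0.273 = 326, 6733 × 0.206 = 1387 → 1713
Band 2: 2842 × 0.956 = 2717
Band 3: 1145 × 0.966 = 1106
Band 4: 2512 × 0.956 = 2401
Band 5: 1195 × 0.955 = 1141
Band 6: 6733 × 0.943 = 6349
Band 7: 4196 × 0.935 = 3923
Net migration: Band 2 + 237 → 2954; Band 7 + 80 → 4003
→ [1713, 2954, 1106, 2401, 1141, 6349, 4003]
After projecting period 3:
Births: 2401 × 0.273 = 655, 1141 × 0.206 = 235 → 890
Band 2: 1713 × 0.956 = 1638
Band 3: 2954 × 0.966 = 2854
Band 4: 1106 × 0.956 = 1057
Band 5: 2401 × 0.955 = 2293
Band 6: 1141 × 0.943 = 1076
Band 7: 6349 × 0.935 = 5936
Net migration: Band 2 + 237 → 1875; Band 7 + 80 → 6016
→ [890, 1875, 2854, 1057, 2293, 1076, 6016]
After projecting period 4:
Births: 1057 × 0.273 = 289, 2293 × 0.206 = 472 → 761
Band 2: 890 × 0.956 = 851
Band 3: 1875 × 0.966 = 1811
Band 4: 2854 × 0.956 = 2728
Band 5: 1057 × 0.955 = 1009
Band 6: 2293 × 0.943 = 2162
Band 7: 1076 × 0.935 = 1006
Net migration: Band 2 + 237 → 1088; Band 7 + 80 → 1086
→ [761, 1088, 1811, 2728, 1009, 2162, 1086]
Total after period 4: 761 + 1088 + 1811 + 2728 + 1009 + 2162 + 1086 = 10645

10645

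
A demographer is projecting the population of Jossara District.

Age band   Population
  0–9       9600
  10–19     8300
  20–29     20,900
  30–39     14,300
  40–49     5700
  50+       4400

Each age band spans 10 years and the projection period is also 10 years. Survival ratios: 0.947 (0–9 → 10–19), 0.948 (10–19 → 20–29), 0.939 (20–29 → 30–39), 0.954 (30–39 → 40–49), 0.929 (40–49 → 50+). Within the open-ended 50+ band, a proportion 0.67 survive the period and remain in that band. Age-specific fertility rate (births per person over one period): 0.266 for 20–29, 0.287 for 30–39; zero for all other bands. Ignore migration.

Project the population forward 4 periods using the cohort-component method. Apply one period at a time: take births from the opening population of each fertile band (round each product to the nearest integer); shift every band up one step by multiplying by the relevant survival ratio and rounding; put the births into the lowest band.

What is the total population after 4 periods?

Numbering the groups 1..6 from youngest to oldest:
— Period 1 —
Births: 20900 * 0.266 = 5559, 14300 * 0.287 = 4104 → total 9663
Group 2: 9600 * 0.947 = 9091
Group 3: 8300 * 0.948 = 7868
Group 4: 20900 * 0.939 = 19625
Group 5: 14300 * 0.954 = 13642
Group 6: 5700 * 0.929 + 4400 * 0.67 = 5295 + 2948 = 8243
End of period: [9663, 9091, 7868, 19625, 13642, 8243]
— Period 2 —
Births: 7868 * 0.266 = 2093, 19625 * 0.287 = 5632 → total 7725
Group 2: 9663 * 0.947 = 9151
Group 3: 9091 * 0.948 = 8618
Group 4: 7868 * 0.939 = 7388
Group 5: 19625 * 0.954 = 18722
Group 6: 13642 * 0.929 + 8243 * 0.67 = 12673 + 5523 = 18196
End of period: [7725, 9151, 8618, 7388, 18722, 18196]
— Period 3 —
Births: 8618 * 0.266 = 2292, 7388 * 0.287 = 2120 → total 4412
Group 2: 7725 * 0.947 = 7316
Group 3: 9151 * 0.948 = 8675
Group 4: 8618 * 0.939 = 8092
Group 5: 7388 * 0.954 = 7048
Group 6: 18722 * 0.929 + 18196 * 0.67 = 17393 + 12191 = 29584
End of period: [4412, 7316, 8675, 8092, 7048, 29584]
— Period 4 —
Births: 8675 * 0.266 = 2308, 8092 * 0.287 = 2322 → total 4630
Group 2: 4412 * 0.947 = 4178
Group 3: 7316 * 0.948 = 6936
Group 4: 8675 * 0.939 = 8146
Group 5: 8092 * 0.954 = 7720
Group 6: 7048 * 0.929 + 29584 * 0.67 = 6548 + 19821 = 26369
End of period: [4630, 4178, 6936, 8146, 7720, 26369]
Total after period 4: 4630 + 4178 + 6936 + 8146 + 7720 + 26369 = 57979

57979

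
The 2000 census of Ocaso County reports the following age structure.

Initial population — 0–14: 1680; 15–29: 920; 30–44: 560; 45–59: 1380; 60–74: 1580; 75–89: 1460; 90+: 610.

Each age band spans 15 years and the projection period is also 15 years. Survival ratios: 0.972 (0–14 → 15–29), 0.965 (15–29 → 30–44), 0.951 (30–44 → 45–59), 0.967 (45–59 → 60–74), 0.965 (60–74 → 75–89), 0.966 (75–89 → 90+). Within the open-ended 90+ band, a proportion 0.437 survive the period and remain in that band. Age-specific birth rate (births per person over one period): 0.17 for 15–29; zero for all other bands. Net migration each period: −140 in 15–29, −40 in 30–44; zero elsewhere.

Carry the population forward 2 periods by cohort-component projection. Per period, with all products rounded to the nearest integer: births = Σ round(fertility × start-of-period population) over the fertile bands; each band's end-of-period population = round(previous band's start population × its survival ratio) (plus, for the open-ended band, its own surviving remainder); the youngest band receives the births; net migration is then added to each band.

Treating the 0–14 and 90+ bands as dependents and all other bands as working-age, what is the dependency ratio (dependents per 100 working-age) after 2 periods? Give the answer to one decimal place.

Numbering the bands 1..7 from youngest to oldest:
Period 1.
Births: 920 * 0.17 = 156
Band 2: 1680 * 0.972 = 1633
Band 3: 920 * 0.965 = 888
Band 4: 560 * 0.951 = 533
Band 5: 1380 * 0.967 = 1334
Band 6: 1580 * 0.965 = 1525
Band 7: 1460 * 0.966 + 610 * 0.437 = 1410 + 267 = 1677
Net migration: Band 2 − 140 → 1493; Band 3 − 40 → 848
End of period: [156, 1493, 848, 533, 1334, 1525, 1677]
Period 2.
Births: 1493 * 0.17 = 254
Band 2: 156 * 0.972 = 152
Band 3: 1493 * 0.965 = 1441
Band 4: 848 * 0.951 = 806
Band 5: 533 * 0.967 = 515
Band 6: 1334 * 0.965 = 1287
Band 7: 1525 * 0.966 + 1677 * 0.437 = 1473 + 733 = 2206
Net migration: Band 2 − 140 → 12; Band 3 − 40 → 1401
End of period: [254, 12, 1401, 806, 515, 1287, 2206]
Dependents (band 0–14 + band 90+) = 254 + 2206 = 2460; working-age = 4021; ratio = 2460/4021 × 100 = 61.2

61.2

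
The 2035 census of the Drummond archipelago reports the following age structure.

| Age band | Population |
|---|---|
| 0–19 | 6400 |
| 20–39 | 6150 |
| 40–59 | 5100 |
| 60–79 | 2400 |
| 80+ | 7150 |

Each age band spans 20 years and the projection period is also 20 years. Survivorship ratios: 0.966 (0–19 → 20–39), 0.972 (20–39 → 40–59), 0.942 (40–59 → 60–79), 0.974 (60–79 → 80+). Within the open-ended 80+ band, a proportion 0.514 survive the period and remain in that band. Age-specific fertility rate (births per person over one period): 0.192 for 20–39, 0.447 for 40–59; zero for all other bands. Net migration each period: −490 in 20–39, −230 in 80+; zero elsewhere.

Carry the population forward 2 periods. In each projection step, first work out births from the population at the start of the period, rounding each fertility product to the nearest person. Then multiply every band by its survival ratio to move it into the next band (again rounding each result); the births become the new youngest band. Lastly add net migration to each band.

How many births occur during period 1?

3461

(Groups numbered youngest = 1 to oldest = 5.)
Period 1:
Births: 6150 × 0.192 = 1181  |  5100 × 0.447 = 2280 ⇒ total 3461
Group 2: 6400 × 0.966 = 6182
Group 3: 6150 × 0.972 = 5978
Group 4: 5100 × 0.942 = 4804
Group 5: 2400 × 0.974 + 7150 × 0.514 = 2338 + 3675 = 6013
Net migration: Group 2 − 490 → 5692; Group 5 − 230 → 5783
→ [3461, 5692, 5978, 4804, 5783]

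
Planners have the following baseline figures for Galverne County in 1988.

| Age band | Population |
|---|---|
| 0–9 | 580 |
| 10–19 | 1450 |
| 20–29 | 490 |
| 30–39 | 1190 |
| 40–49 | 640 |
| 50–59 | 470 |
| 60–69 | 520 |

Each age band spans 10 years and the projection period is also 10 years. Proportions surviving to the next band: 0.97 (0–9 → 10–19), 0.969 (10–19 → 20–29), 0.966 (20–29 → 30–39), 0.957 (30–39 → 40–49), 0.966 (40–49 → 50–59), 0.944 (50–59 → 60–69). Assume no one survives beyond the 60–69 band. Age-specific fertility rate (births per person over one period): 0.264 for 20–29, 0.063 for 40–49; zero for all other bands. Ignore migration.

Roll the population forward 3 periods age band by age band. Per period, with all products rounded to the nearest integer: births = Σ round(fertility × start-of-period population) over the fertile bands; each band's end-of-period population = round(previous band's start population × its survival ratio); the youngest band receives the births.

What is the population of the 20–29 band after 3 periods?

159

(Bands numbered youngest = 1 to oldest = 7.)
After projecting period 1:
Births: 490 * 0.264 = 129, 640 * 0.063 = 40 → total 169
Band 2: 580 * 0.97 = 563
Band 3: 1450 * 0.969 = 1405
Band 4: 490 * 0.966 = 473
Band 5: 1190 * 0.957 = 1139
Band 6: 640 * 0.966 = 618
Band 7: 470 * 0.944 = 444
Giving 169 / 563 / 1405 / 473 / 1139 / 618 / 444.
After projecting period 2:
Births: 1405 * 0.264 = 371, 1139 * 0.063 = 72 → total 443
Band 2: 169 * 0.97 = 164
Band 3: 563 * 0.969 = 546
Band 4: 1405 * 0.966 = 1357
Band 5: 473 * 0.957 = 453
Band 6: 1139 * 0.966 = 1100
Band 7: 618 * 0.944 = 583
Giving 443 / 164 / 546 / 1357 / 453 / 1100 / 583.
After projecting period 3:
Births: 546 * 0.264 = 144, 453 * 0.063 = 29 → total 173
Band 2: 443 * 0.97 = 430
Band 3: 164 * 0.969 = 159
Band 4: 546 * 0.966 = 527
Band 5: 1357 * 0.957 = 1299
Band 6: 453 * 0.966 = 438
Band 7: 1100 * 0.944 = 1038
Giving 173 / 430 / 159 / 527 / 1299 / 438 / 1038.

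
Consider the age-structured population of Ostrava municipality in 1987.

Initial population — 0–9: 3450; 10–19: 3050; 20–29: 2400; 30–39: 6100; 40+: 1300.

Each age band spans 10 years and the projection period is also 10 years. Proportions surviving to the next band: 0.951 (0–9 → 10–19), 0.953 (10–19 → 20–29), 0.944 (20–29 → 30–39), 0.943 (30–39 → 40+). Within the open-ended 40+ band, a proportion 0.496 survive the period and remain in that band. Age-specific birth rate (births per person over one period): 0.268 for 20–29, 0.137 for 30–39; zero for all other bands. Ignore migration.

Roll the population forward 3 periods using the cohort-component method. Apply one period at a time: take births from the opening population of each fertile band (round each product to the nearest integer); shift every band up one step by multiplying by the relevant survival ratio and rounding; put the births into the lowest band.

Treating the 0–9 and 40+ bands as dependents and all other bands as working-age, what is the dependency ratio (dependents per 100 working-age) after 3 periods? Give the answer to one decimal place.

120.8

After projecting period 1:
Births: 2400 × 0.268 = 643, 6100 × 0.137 = 836 ⇒ total 1479
10–19: 3450 × 0.951 = 3281
20–29: 3050 × 0.953 = 2907
30–39: 2400 × 0.944 = 2266
40+: 6100 × 0.943 + 1300 × 0.496 = 5752 + 645 = 6397
→ [1479, 3281, 2907, 2266, 6397]
After projecting period 2:
Births: 2907 × 0.268 = 779, 2266 × 0.137 = 310 ⇒ total 1089
10–19: 1479 × 0.951 = 1407
20–29: 3281 × 0.953 = 3127
30–39: 2907 × 0.944 = 2744
40+: 2266 × 0.943 + 6397 × 0.496 = 2137 + 3173 = 5310
→ [1089, 1407, 3127, 2744, 5310]
After projecting period 3:
Births: 3127 × 0.268 = 838, 2744 × 0.137 = 376 ⇒ total 1214
10–19: 1089 × 0.951 = 1036
20–29: 1407 × 0.953 = 1341
30–39: 3127 × 0.944 = 2952
40+: 2744 × 0.943 + 5310 × 0.496 = 2588 + 2634 = 5222
→ [1214, 1036, 1341, 2952, 5222]
Dependents (band 0–9 + band 40+) = 1214 + 5222 = 6436; working-age = 5329; ratio = 6436/5329 × 100 = 120.8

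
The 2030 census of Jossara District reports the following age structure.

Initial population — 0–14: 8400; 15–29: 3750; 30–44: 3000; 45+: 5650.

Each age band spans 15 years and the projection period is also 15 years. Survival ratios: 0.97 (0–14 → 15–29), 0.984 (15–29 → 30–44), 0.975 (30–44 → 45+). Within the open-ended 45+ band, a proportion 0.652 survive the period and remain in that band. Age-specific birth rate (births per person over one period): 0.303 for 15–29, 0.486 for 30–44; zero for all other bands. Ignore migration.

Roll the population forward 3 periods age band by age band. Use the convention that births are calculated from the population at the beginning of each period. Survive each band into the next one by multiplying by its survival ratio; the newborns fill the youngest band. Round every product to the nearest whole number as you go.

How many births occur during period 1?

— Period 1 —
Births: 3750 × 0.303 = 1136  |  3000 × 0.486 = 1458 ⇒ total 2594
15–29: 8400 × 0.97 = 8148
30–44: 3750 × 0.984 = 3690
45+: 3000 × 0.975 + 5650 × 0.652 = 2925 + 3684 = 6609
Giving 2594 / 8148 / 3690 / 6609.

2594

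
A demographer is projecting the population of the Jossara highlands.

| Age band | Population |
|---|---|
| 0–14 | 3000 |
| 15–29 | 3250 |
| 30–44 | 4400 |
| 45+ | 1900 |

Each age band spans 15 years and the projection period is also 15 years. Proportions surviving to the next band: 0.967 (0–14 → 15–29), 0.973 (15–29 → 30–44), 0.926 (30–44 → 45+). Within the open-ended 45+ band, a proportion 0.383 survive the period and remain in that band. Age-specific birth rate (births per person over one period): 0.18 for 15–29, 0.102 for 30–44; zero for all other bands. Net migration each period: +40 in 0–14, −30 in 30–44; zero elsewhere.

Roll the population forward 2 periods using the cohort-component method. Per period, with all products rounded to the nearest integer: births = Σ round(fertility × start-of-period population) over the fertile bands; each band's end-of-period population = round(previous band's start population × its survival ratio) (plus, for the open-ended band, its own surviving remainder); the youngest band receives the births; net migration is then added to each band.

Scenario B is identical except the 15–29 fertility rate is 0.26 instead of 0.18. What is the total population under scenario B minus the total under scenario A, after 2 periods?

Call the groups 1 to 4, youngest first.
Period 1.
Births: 3250 * 0.18 = 585, 4400 * 0.102 = 449 → 1034
Group 2: 3000 * 0.967 = 2901
Group 3: 3250 * 0.973 = 3162
Group 4: 4400 * 0.926 + 1900 * 0.383 = 4074 + 728 = 4802
Net migration: Group 1 + 40 → 1074; Group 3 − 30 → 3132
Population now: 0–14=1074, 15–29=2901, 30–44=3132, 45+=4802
Period 2.
Births: 2901 * 0.18 = 522, 3132 * 0.102 = 319 → 841
Group 2: 1074 * 0.967 = 1039
Group 3: 2901 * 0.973 = 2823
Group 4: 3132 * 0.926 + 4802 * 0.383 = 2900 + 1839 = 4739
Net migration: Group 1 + 40 → 881; Group 3 − 30 → 2793
Population now: 0–14=881, 15–29=1039, 30–44=2793, 45+=4739
Scenario A total after 2 periods: 9452
Scenario B projection —
Period 1.
Births: 3250 * 0.26 = 845, 4400 * 0.102 = 449 → 1294
Group 2: 3000 * 0.967 = 2901
Group 3: 3250 * 0.973 = 3162
Group 4: 4400 * 0.926 + 1900 * 0.383 = 4074 + 728 = 4802
Net migration: Group 1 + 40 → 1334; Group 3 − 30 → 3132
Population now: 0–14=1334, 15–29=2901, 30–44=3132, 45+=4802
Period 2.
Births: 2901 * 0.26 = 754, 3132 * 0.102 = 319 → 1073
Group 2: 1334 * 0.967 = 1290
Group 3: 2901 * 0.973 = 2823
Group 4: 3132 * 0.926 + 4802 * 0.383 = 2900 + 1839 = 4739
Net migration: Group 1 + 40 → 1113; Group 3 − 30 → 2793
Population now: 0–14=1113, 15–29=1290, 30–44=2793, 45+=4739
Scenario B total after 2 periods: 9935
Difference B − A = 9935 − 9452 = 483

483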